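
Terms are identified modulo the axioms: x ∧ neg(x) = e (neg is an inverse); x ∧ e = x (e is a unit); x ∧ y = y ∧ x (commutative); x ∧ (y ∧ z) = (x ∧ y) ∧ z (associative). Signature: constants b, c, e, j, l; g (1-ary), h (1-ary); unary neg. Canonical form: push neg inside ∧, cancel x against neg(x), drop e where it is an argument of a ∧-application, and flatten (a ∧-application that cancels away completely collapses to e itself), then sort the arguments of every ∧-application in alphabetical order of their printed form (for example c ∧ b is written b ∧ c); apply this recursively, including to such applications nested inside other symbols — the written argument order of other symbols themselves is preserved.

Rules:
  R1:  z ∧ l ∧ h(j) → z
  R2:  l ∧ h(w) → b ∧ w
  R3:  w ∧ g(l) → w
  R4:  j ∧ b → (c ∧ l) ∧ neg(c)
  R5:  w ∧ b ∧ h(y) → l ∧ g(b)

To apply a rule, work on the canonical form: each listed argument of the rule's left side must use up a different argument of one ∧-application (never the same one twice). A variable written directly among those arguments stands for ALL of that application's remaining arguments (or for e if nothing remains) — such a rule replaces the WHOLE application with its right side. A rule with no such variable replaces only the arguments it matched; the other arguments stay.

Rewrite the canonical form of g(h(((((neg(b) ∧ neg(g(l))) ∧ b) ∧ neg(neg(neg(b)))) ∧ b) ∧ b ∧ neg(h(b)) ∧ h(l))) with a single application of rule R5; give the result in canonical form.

Canonical form:  g(h(b ∧ h(l) ∧ neg(g(l)) ∧ neg(h(b))))
R5 matches:  uses b, h(l);  w := neg(g(l)) ∧ neg(h(b)), y := l
The extension variable absorbs all remaining arguments, so the whole application is rewritten.
Giving:  g(h(g(b) ∧ l))

Answer: g(h(g(b) ∧ l))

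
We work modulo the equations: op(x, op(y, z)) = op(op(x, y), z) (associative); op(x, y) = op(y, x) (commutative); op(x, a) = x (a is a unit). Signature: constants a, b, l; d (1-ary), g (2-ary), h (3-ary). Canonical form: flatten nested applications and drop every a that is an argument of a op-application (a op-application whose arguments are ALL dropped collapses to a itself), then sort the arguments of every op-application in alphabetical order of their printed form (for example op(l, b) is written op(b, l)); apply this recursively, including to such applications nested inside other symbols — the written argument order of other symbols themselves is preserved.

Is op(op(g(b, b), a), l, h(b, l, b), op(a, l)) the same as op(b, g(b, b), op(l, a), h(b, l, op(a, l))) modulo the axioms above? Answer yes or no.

Answer: no — op(g(b, b), h(b, l, b), l, l) vs op(b, g(b, b), h(b, l, l), l)

Derivation:
Left:  op(op(g(b, b), a), l, h(b, l, b), op(a, l))
  Merge nested applications:  op(g(b, b), a, l, h(b, l, b), a, l)
  Unit:  drop a (×2)
  Order the arguments:  op(g(b, b), h(b, l, b), l, l)
Right:  op(b, g(b, b), op(l, a), h(b, l, op(a, l)))
  Un-nest:  op(b, g(b, b), l, a, h(b, l, op(a, l)))
  Simplify inside:  h(b, l, op(a, l))  →  h(b, l, l)
  Units out:  drop a
  Sort arguments:  op(b, g(b, b), h(b, l, l), l)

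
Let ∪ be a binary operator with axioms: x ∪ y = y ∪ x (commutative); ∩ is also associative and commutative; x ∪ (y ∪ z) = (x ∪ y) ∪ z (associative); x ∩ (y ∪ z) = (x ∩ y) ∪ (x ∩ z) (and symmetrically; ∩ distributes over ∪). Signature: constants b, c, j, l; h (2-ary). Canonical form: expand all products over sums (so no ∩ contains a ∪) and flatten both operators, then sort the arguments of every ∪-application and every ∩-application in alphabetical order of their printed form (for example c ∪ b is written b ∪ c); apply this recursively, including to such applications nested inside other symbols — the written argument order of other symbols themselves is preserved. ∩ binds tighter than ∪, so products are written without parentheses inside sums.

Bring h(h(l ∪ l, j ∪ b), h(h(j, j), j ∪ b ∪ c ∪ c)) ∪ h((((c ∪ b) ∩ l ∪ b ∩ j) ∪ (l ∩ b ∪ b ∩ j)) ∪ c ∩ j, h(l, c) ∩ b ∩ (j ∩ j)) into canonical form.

Answer: h(b ∩ j ∪ b ∩ j ∪ b ∩ l ∪ b ∩ l ∪ c ∩ j ∪ c ∩ l, b ∩ h(l, c) ∩ j ∩ j) ∪ h(h(l ∪ l, b ∪ j), h(h(j, j), b ∪ c ∪ c ∪ j))

Derivation:
Distribute:  h(h(l ∪ l, b ∪ j), h(h(j, j), b ∪ c ∪ c ∪ j)) ∪ h(b ∩ j ∪ b ∩ j ∪ b ∩ l ∪ b ∩ l ∪ c ∩ j ∪ c ∩ l, b ∩ h(l, c) ∩ j ∩ j)
Sort:  h(b ∩ j ∪ b ∩ j ∪ b ∩ l ∪ b ∩ l ∪ c ∩ j ∪ c ∩ l, b ∩ h(l, c) ∩ j ∩ j) ∪ h(h(l ∪ l, b ∪ j), h(h(j, j), b ∪ c ∪ c ∪ j))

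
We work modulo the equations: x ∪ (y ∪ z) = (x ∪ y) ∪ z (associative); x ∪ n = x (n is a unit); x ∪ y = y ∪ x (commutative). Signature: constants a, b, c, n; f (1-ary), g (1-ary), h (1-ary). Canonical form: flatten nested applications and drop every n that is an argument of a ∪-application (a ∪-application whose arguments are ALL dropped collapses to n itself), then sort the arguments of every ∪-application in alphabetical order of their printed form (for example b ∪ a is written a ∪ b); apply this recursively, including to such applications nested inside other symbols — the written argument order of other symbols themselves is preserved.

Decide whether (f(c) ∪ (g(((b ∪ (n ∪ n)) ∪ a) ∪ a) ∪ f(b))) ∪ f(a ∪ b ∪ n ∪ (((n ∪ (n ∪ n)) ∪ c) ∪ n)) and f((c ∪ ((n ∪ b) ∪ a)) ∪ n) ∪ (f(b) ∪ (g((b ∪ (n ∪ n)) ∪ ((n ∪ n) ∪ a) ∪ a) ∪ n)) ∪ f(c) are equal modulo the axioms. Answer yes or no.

Answer: yes — both canonical forms are f(a ∪ b ∪ c) ∪ f(b) ∪ f(c) ∪ g(a ∪ a ∪ b)

Derivation:
Left:  (f(c) ∪ (g(((b ∪ (n ∪ n)) ∪ a) ∪ a) ∪ f(b))) ∪ f(a ∪ b ∪ n ∪ (((n ∪ (n ∪ n)) ∪ c) ∪ n))
  Flatten:  f(c) ∪ g(((b ∪ (n ∪ n)) ∪ a) ∪ a) ∪ f(b) ∪ f(a ∪ b ∪ n ∪ (((n ∪ (n ∪ n)) ∪ c) ∪ n))
  Canonicalize subterm:  g(((b ∪ (n ∪ n)) ∪ a) ∪ a)  →  g(a ∪ a ∪ b)
  Canonicalize subterm:  f(a ∪ b ∪ n ∪ (((n ∪ (n ∪ n)) ∪ c) ∪ n))  →  f(a ∪ b ∪ c)
  Sort arguments:  f(a ∪ b ∪ c) ∪ f(b) ∪ f(c) ∪ g(a ∪ a ∪ b)
Right:  f((c ∪ ((n ∪ b) ∪ a)) ∪ n) ∪ (f(b) ∪ (g((b ∪ (n ∪ n)) ∪ ((n ∪ n) ∪ a) ∪ a) ∪ n)) ∪ f(c)
  Flatten:  f((c ∪ ((n ∪ b) ∪ a)) ∪ n) ∪ f(b) ∪ g((b ∪ (n ∪ n)) ∪ ((n ∪ n) ∪ a) ∪ a) ∪ n ∪ f(c)
  Canonicalize subterm:  f((c ∪ ((n ∪ b) ∪ a)) ∪ n)  →  f(a ∪ b ∪ c)
  Inside:  g((b ∪ (n ∪ n)) ∪ ((n ∪ n) ∪ a) ∪ a)  →  g(a ∪ a ∪ b)
  Unit:  drop n
  Sort:  f(a ∪ b ∪ c) ∪ f(b) ∪ f(c) ∪ g(a ∪ a ∪ b)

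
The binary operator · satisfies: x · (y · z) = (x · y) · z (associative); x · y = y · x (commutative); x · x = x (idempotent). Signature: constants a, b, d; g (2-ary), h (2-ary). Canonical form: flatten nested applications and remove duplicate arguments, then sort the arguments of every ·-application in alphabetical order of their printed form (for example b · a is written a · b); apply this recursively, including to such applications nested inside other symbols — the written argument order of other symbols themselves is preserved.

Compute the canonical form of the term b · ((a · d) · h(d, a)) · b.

Merge nested applications:  b · a · d · h(d, a) · b
Deduplicate:  drop duplicate b
Sort:  a · b · d · h(d, a)

Answer: a · b · d · h(d, a)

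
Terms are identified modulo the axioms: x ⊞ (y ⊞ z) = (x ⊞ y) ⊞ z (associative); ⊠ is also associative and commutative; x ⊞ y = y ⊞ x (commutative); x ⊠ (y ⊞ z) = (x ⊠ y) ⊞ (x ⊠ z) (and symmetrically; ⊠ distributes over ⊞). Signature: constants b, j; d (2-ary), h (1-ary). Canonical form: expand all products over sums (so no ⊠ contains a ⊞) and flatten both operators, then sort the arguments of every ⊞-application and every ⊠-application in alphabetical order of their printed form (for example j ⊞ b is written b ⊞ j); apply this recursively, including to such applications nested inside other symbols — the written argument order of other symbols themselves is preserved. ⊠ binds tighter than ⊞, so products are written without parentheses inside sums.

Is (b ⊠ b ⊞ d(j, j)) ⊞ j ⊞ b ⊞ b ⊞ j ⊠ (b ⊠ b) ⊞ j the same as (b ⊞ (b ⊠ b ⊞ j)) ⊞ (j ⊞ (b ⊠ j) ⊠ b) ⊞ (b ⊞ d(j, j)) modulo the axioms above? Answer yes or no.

Answer: yes — both canonical forms are b ⊞ b ⊞ b ⊠ b ⊞ b ⊠ b ⊠ j ⊞ d(j, j) ⊞ j ⊞ j

Derivation:
Left:  (b ⊠ b ⊞ d(j, j)) ⊞ j ⊞ b ⊞ b ⊞ j ⊠ (b ⊠ b) ⊞ j
  Un-nest:  b ⊠ b ⊞ d(j, j) ⊞ j ⊞ b ⊞ b ⊞ b ⊠ b ⊠ j ⊞ j
  Sort arguments:  b ⊞ b ⊞ b ⊠ b ⊞ b ⊠ b ⊠ j ⊞ d(j, j) ⊞ j ⊞ j
Right:  (b ⊞ (b ⊠ b ⊞ j)) ⊞ (j ⊞ (b ⊠ j) ⊠ b) ⊞ (b ⊞ d(j, j))
  Flatten:  b ⊞ b ⊠ b ⊞ j ⊞ j ⊞ b ⊠ b ⊠ j ⊞ b ⊞ d(j, j)
  Sort:  b ⊞ b ⊞ b ⊠ b ⊞ b ⊠ b ⊠ j ⊞ d(j, j) ⊞ j ⊞ j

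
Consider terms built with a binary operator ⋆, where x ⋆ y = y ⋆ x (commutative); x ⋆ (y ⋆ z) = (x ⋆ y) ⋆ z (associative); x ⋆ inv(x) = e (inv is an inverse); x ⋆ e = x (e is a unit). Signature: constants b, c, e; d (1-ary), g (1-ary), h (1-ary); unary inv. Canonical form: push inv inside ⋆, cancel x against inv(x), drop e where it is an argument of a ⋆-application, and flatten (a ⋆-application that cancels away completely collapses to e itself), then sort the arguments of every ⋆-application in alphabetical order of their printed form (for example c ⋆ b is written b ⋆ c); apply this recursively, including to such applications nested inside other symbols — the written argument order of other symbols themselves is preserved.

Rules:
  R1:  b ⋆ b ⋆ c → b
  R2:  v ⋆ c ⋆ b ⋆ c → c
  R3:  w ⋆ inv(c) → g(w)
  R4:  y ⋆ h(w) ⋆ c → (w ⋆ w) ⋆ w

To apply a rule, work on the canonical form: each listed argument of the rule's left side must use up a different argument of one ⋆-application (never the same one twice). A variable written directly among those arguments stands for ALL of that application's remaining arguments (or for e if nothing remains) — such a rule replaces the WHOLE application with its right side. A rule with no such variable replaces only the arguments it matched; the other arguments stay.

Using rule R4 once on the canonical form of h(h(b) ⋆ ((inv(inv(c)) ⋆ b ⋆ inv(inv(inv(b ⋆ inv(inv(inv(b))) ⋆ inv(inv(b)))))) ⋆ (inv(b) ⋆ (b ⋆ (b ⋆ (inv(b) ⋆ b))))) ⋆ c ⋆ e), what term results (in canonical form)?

Canonical form:  h(b ⋆ c ⋆ c ⋆ h(b))
Match R4:  consume c, h(b);  w := b, y := b ⋆ c
The extension variable absorbs all remaining arguments, so the whole application is rewritten.
Result:  h(b ⋆ b ⋆ b)

Answer: h(b ⋆ b ⋆ b)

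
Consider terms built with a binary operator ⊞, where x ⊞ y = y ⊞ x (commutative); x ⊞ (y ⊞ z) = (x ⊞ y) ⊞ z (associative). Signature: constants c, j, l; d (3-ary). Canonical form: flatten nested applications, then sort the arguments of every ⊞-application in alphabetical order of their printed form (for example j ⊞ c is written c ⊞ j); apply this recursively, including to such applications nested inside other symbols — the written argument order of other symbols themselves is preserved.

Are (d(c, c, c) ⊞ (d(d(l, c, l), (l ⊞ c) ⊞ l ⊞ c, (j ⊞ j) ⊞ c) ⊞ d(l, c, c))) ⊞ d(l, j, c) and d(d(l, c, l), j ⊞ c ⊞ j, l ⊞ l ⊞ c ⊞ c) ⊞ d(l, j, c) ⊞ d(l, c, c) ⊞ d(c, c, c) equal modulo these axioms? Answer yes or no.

Left:  (d(c, c, c) ⊞ (d(d(l, c, l), (l ⊞ c) ⊞ l ⊞ c, (j ⊞ j) ⊞ c) ⊞ d(l, c, c))) ⊞ d(l, j, c)
  Un-nest:  d(c, c, c) ⊞ d(d(l, c, l), (l ⊞ c) ⊞ l ⊞ c, (j ⊞ j) ⊞ c) ⊞ d(l, c, c) ⊞ d(l, j, c)
  Inside:  d(d(l, c, l), (l ⊞ c) ⊞ l ⊞ c, (j ⊞ j) ⊞ c)  →  d(d(l, c, l), c ⊞ c ⊞ l ⊞ l, c ⊞ j ⊞ j)
  Order the arguments:  d(c, c, c) ⊞ d(d(l, c, l), c ⊞ c ⊞ l ⊞ l, c ⊞ j ⊞ j) ⊞ d(l, c, c) ⊞ d(l, j, c)
Right:  d(d(l, c, l), j ⊞ c ⊞ j, l ⊞ l ⊞ c ⊞ c) ⊞ d(l, j, c) ⊞ d(l, c, c) ⊞ d(c, c, c)
  Canonicalize subterm:  d(d(l, c, l), j ⊞ c ⊞ j, l ⊞ l ⊞ c ⊞ c)  →  d(d(l, c, l), c ⊞ j ⊞ j, c ⊞ c ⊞ l ⊞ l)
  Order the arguments:  d(c, c, c) ⊞ d(d(l, c, l), c ⊞ j ⊞ j, c ⊞ c ⊞ l ⊞ l) ⊞ d(l, c, c) ⊞ d(l, j, c)

Answer: no — d(c, c, c) ⊞ d(d(l, c, l), c ⊞ c ⊞ l ⊞ l, c ⊞ j ⊞ j) ⊞ d(l, c, c) ⊞ d(l, j, c) vs d(c, c, c) ⊞ d(d(l, c, l), c ⊞ j ⊞ j, c ⊞ c ⊞ l ⊞ l) ⊞ d(l, c, c) ⊞ d(l, j, c)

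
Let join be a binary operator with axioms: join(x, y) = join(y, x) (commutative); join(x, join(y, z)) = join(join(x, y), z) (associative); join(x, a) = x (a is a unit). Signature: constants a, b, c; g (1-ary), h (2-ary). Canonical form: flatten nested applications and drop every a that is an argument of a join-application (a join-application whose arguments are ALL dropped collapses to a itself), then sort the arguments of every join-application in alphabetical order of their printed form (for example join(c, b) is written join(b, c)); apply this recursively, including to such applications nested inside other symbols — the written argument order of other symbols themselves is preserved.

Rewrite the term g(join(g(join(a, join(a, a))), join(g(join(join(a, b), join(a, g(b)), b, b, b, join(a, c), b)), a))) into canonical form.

Answer: g(join(g(a), g(join(b, b, b, b, b, c, g(b)))))

Derivation:
Descend into:  join(g(join(a, join(a, a))), join(g(join(join(a, b), join(a, g(b)), b, b, b, join(a, c), b)), a))
Flatten:  join(g(join(a, join(a, a))), g(join(join(a, b), join(a, g(b)), b, b, b, join(a, c), b)), a)
Canonicalize subterm:  g(join(a, join(a, a)))  →  g(a)
Inside:  g(join(join(a, b), join(a, g(b)), b, b, b, join(a, c), b))  →  g(join(b, b, b, b, b, c, g(b)))
Drop the unit:  drop a
Sort:  join(g(a), g(join(b, b, b, b, b, c, g(b))))
Put back:  g(join(g(a), g(join(b, b, b, b, b, c, g(b)))))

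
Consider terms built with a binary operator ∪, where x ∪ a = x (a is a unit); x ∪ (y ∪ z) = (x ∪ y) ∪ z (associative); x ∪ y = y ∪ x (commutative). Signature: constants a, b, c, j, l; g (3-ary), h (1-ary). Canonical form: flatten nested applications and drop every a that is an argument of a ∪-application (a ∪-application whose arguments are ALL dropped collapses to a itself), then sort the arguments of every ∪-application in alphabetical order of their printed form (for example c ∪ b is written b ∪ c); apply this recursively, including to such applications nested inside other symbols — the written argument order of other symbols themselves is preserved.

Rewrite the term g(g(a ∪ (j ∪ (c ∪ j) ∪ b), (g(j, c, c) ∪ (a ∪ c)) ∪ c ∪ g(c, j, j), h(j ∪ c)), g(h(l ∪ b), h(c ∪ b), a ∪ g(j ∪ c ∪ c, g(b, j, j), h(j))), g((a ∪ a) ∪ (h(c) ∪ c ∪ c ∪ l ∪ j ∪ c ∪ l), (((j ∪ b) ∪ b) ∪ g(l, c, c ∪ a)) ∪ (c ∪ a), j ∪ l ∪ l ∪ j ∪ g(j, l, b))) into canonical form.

Work inside:  (((j ∪ b) ∪ b) ∪ g(l, c, c ∪ a)) ∪ (c ∪ a)
Merge nested applications:  j ∪ b ∪ b ∪ g(l, c, c ∪ a) ∪ c ∪ a
Inside:  g(l, c, c ∪ a)  →  g(l, c, c)
Drop the unit:  drop a
Sort:  b ∪ b ∪ c ∪ g(l, c, c) ∪ j
Put back:  g(g(b ∪ c ∪ j ∪ j, c ∪ c ∪ g(c, j, j) ∪ g(j, c, c), h(c ∪ j)), g(h(b ∪ l), h(b ∪ c), g(c ∪ c ∪ j, g(b, j, j), h(j))), g(c ∪ c ∪ c ∪ h(c) ∪ j ∪ l ∪ l, b ∪ b ∪ c ∪ g(l, c, c) ∪ j, g(j, l, b) ∪ j ∪ j ∪ l ∪ l))

Answer: g(g(b ∪ c ∪ j ∪ j, c ∪ c ∪ g(c, j, j) ∪ g(j, c, c), h(c ∪ j)), g(h(b ∪ l), h(b ∪ c), g(c ∪ c ∪ j, g(b, j, j), h(j))), g(c ∪ c ∪ c ∪ h(c) ∪ j ∪ l ∪ l, b ∪ b ∪ c ∪ g(l, c, c) ∪ j, g(j, l, b) ∪ j ∪ j ∪ l ∪ l))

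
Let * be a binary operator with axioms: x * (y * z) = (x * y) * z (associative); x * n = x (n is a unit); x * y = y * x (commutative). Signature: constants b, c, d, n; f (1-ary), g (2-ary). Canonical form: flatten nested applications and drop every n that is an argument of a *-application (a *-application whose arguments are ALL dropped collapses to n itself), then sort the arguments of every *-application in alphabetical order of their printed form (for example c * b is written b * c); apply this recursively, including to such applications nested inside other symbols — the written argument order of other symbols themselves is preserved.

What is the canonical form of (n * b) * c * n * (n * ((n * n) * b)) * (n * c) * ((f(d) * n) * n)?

Flatten:  n * b * c * n * n * n * n * b * n * c * f(d) * n * n
Unit:  drop n (×8)
Sort arguments:  b * b * c * c * f(d)

Answer: b * b * c * c * f(d)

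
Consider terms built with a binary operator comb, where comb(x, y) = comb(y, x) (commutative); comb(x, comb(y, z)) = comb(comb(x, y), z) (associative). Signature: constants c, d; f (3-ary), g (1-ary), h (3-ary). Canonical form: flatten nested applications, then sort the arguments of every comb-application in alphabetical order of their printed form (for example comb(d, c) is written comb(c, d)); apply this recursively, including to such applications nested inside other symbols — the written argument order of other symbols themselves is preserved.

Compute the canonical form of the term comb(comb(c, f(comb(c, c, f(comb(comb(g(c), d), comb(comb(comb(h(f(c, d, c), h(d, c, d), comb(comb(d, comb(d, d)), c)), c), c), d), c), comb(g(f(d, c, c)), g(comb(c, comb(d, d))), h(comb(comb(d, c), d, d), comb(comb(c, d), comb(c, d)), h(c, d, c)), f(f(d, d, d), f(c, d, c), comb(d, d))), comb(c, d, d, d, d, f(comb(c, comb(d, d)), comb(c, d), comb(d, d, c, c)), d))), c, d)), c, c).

Answer: comb(c, c, c, f(comb(c, c, f(comb(c, c, c, d, d, g(c), h(f(c, d, c), h(d, c, d), comb(c, d, d, d))), comb(f(f(d, d, d), f(c, d, c), comb(d, d)), g(comb(c, d, d)), g(f(d, c, c)), h(comb(c, d, d, d), comb(c, c, d, d), h(c, d, c))), comb(c, d, d, d, d, d, f(comb(c, d, d), comb(c, d), comb(c, c, d, d))))), c, d))

Derivation:
Un-nest:  comb(c, f(comb(c, c, f(comb(comb(g(c), d), comb(comb(comb(h(f(c, d, c), h(d, c, d), comb(comb(d, comb(d, d)), c)), c), c), d), c), comb(g(f(d, c, c)), g(comb(c, comb(d, d))), h(comb(comb(d, c), d, d), comb(comb(c, d), comb(c, d)), h(c, d, c)), f(f(d, d, d), f(c, d, c), comb(d, d))), comb(c, d, d, d, d, f(comb(c, comb(d, d)), comb(c, d), comb(d, d, c, c)), d))), c, d), c, c)
Canonicalize subterm:  f(comb(c, c, f(comb(comb(g(c), d), comb(comb(comb(h(f(c, d, c), h(d, c, d), comb(comb(d, comb(d, d)), c)), c), c), d), c), comb(g(f(d, c, c)), g(comb(c, comb(d, d))), h(comb(comb(d, c), d, d), comb(comb(c, d), comb(c, d)), h(c, d, c)), f(f(d, d, d), f(c, d, c), comb(d, d))), comb(c, d, d, d, d, f(comb(c, comb(d, d)), comb(c, d), comb(d, d, c, c)), d))), c, d)  →  f(comb(c, c, f(comb(c, c, c, d, d, g(c), h(f(c, d, c), h(d, c, d), comb(c, d, d, d))), comb(f(f(d, d, d), f(c, d, c), comb(d, d)), g(comb(c, d, d)), g(f(d, c, c)), h(comb(c, d, d, d), comb(c, c, d, d), h(c, d, c))), comb(c, d, d, d, d, d, f(comb(c, d, d), comb(c, d), comb(c, c, d, d))))), c, d)
Sort arguments:  comb(c, c, c, f(comb(c, c, f(comb(c, c, c, d, d, g(c), h(f(c, d, c), h(d, c, d), comb(c, d, d, d))), comb(f(f(d, d, d), f(c, d, c), comb(d, d)), g(comb(c, d, d)), g(f(d, c, c)), h(comb(c, d, d, d), comb(c, c, d, d), h(c, d, c))), comb(c, d, d, d, d, d, f(comb(c, d, d), comb(c, d), comb(c, c, d, d))))), c, d))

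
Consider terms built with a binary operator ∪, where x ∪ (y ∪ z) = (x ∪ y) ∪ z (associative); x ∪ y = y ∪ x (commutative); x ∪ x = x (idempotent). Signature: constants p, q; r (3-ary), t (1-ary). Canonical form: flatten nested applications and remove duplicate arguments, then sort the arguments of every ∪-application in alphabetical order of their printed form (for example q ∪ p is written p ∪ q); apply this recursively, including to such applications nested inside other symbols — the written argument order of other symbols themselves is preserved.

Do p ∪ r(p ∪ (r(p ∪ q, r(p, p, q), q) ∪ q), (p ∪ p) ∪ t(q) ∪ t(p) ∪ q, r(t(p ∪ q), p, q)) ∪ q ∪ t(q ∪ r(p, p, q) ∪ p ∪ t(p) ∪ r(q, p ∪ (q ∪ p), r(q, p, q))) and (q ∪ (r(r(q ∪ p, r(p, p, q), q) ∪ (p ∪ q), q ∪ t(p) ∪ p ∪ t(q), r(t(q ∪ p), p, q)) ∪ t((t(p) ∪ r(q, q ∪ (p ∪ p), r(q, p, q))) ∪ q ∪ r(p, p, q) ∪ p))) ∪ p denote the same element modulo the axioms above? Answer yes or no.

Answer: yes — both canonical forms are p ∪ q ∪ r(p ∪ q ∪ r(p ∪ q, r(p, p, q), q), p ∪ q ∪ t(p) ∪ t(q), r(t(p ∪ q), p, q)) ∪ t(p ∪ q ∪ r(p, p, q) ∪ r(q, p ∪ q, r(q, p, q)) ∪ t(p))

Derivation:
Left:  p ∪ r(p ∪ (r(p ∪ q, r(p, p, q), q) ∪ q), (p ∪ p) ∪ t(q) ∪ t(p) ∪ q, r(t(p ∪ q), p, q)) ∪ q ∪ t(q ∪ r(p, p, q) ∪ p ∪ t(p) ∪ r(q, p ∪ (q ∪ p), r(q, p, q)))
  Simplify inside:  r(p ∪ (r(p ∪ q, r(p, p, q), q) ∪ q), (p ∪ p) ∪ t(q) ∪ t(p) ∪ q, r(t(p ∪ q), p, q))  →  r(p ∪ q ∪ r(p ∪ q, r(p, p, q), q), p ∪ q ∪ t(p) ∪ t(q), r(t(p ∪ q), p, q))
  Canonicalize subterm:  t(q ∪ r(p, p, q) ∪ p ∪ t(p) ∪ r(q, p ∪ (q ∪ p), r(q, p, q)))  →  t(p ∪ q ∪ r(p, p, q) ∪ r(q, p ∪ q, r(q, p, q)) ∪ t(p))
  Sort:  p ∪ q ∪ r(p ∪ q ∪ r(p ∪ q, r(p, p, q), q), p ∪ q ∪ t(p) ∪ t(q), r(t(p ∪ q), p, q)) ∪ t(p ∪ q ∪ r(p, p, q) ∪ r(q, p ∪ q, r(q, p, q)) ∪ t(p))
Right:  (q ∪ (r(r(q ∪ p, r(p, p, q), q) ∪ (p ∪ q), q ∪ t(p) ∪ p ∪ t(q), r(t(q ∪ p), p, q)) ∪ t((t(p) ∪ r(q, q ∪ (p ∪ p), r(q, p, q))) ∪ q ∪ r(p, p, q) ∪ p))) ∪ p
  Flatten:  q ∪ r(r(q ∪ p, r(p, p, q), q) ∪ (p ∪ q), q ∪ t(p) ∪ p ∪ t(q), r(t(q ∪ p), p, q)) ∪ t((t(p) ∪ r(q, q ∪ (p ∪ p), r(q, p, q))) ∪ q ∪ r(p, p, q) ∪ p) ∪ p
  Simplify inside:  r(r(q ∪ p, r(p, p, q), q) ∪ (p ∪ q), q ∪ t(p) ∪ p ∪ t(q), r(t(q ∪ p), p, q))  →  r(p ∪ q ∪ r(p ∪ q, r(p, p, q), q), p ∪ q ∪ t(p) ∪ t(q), r(t(p ∪ q), p, q))
  Inside:  t((t(p) ∪ r(q, q ∪ (p ∪ p), r(q, p, q))) ∪ q ∪ r(p, p, q) ∪ p)  →  t(p ∪ q ∪ r(p, p, q) ∪ r(q, p ∪ q, r(q, p, q)) ∪ t(p))
  Sort arguments:  p ∪ q ∪ r(p ∪ q ∪ r(p ∪ q, r(p, p, q), q), p ∪ q ∪ t(p) ∪ t(q), r(t(p ∪ q), p, q)) ∪ t(p ∪ q ∪ r(p, p, q) ∪ r(q, p ∪ q, r(q, p, q)) ∪ t(p))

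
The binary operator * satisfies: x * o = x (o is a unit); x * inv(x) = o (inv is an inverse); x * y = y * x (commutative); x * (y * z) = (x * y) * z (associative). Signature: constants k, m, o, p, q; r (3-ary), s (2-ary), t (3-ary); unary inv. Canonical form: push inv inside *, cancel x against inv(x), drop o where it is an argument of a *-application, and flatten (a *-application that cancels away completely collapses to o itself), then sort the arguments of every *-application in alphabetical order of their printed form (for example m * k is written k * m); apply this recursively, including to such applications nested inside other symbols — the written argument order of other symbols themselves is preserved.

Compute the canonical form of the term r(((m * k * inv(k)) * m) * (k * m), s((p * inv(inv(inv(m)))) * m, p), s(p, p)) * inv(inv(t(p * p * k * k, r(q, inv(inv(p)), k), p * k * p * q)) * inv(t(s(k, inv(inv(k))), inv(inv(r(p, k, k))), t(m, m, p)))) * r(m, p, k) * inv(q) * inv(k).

Push inv inside:  distribute inv over * and collapse double inv
Collect terms:  r(k * m * m * m, s(p, p), s(p, p)) * t(k * k * p * p, r(q, p, k), k * p * p * q) * t(s(k, k), r(p, k, k), t(m, m, p)) * r(m, p, k) * inv(q) * inv(k)
Sort:  inv(k) * inv(q) * r(k * m * m * m, s(p, p), s(p, p)) * r(m, p, k) * t(k * k * p * p, r(q, p, k), k * p * p * q) * t(s(k, k), r(p, k, k), t(m, m, p))

Answer: inv(k) * inv(q) * r(k * m * m * m, s(p, p), s(p, p)) * r(m, p, k) * t(k * k * p * p, r(q, p, k), k * p * p * q) * t(s(k, k), r(p, k, k), t(m, m, p))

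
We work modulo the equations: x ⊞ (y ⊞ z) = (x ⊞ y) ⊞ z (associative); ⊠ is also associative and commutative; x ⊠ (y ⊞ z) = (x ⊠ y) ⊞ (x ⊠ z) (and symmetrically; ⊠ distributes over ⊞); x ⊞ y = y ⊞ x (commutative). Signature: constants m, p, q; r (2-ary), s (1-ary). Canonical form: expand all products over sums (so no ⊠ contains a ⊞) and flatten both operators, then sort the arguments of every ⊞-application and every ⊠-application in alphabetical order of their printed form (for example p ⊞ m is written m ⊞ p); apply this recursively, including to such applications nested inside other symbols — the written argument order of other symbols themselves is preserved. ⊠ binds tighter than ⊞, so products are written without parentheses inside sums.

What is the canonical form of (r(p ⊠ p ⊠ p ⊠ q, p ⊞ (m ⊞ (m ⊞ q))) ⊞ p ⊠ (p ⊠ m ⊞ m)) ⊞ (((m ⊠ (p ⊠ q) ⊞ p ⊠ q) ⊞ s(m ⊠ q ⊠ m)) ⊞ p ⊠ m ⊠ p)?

Distribute:  r(p ⊠ p ⊠ p ⊠ q, m ⊞ m ⊞ p ⊞ q) ⊞ m ⊠ p ⊠ p ⊞ m ⊠ p ⊞ m ⊠ p ⊠ q ⊞ p ⊠ q ⊞ s(m ⊠ m ⊠ q) ⊞ m ⊠ p ⊠ p
Sort arguments:  m ⊠ p ⊞ m ⊠ p ⊠ p ⊞ m ⊠ p ⊠ p ⊞ m ⊠ p ⊠ q ⊞ p ⊠ q ⊞ r(p ⊠ p ⊠ p ⊠ q, m ⊞ m ⊞ p ⊞ q) ⊞ s(m ⊠ m ⊠ q)

Answer: m ⊠ p ⊞ m ⊠ p ⊠ p ⊞ m ⊠ p ⊠ p ⊞ m ⊠ p ⊠ q ⊞ p ⊠ q ⊞ r(p ⊠ p ⊠ p ⊠ q, m ⊞ m ⊞ p ⊞ q) ⊞ s(m ⊠ m ⊠ q)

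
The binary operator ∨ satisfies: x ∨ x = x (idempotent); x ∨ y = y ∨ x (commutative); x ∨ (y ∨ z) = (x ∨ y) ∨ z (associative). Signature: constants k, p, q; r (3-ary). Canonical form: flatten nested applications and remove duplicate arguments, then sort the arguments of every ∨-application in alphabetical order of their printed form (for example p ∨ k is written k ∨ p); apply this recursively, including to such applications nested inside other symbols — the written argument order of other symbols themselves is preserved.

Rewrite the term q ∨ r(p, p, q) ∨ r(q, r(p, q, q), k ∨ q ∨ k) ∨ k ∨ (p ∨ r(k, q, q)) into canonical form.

Answer: k ∨ p ∨ q ∨ r(k, q, q) ∨ r(p, p, q) ∨ r(q, r(p, q, q), k ∨ q)

Derivation:
Merge nested applications:  q ∨ r(p, p, q) ∨ r(q, r(p, q, q), k ∨ q ∨ k) ∨ k ∨ p ∨ r(k, q, q)
Canonicalize subterm:  r(q, r(p, q, q), k ∨ q ∨ k)  →  r(q, r(p, q, q), k ∨ q)
Order the arguments:  k ∨ p ∨ q ∨ r(k, q, q) ∨ r(p, p, q) ∨ r(q, r(p, q, q), k ∨ q)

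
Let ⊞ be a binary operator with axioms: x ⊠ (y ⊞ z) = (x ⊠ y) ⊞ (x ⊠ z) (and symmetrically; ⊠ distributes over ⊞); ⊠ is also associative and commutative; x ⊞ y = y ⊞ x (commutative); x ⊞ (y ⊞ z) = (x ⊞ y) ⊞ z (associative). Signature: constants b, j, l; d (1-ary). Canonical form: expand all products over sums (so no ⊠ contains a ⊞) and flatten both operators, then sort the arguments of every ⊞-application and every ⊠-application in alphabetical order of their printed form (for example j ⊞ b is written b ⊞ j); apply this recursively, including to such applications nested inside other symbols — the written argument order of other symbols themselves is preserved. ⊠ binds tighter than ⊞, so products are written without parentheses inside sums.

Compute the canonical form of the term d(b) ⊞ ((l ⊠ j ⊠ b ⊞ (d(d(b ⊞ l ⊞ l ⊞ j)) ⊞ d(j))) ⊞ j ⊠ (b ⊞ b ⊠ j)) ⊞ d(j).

Expand products over sums:  d(b) ⊞ b ⊠ j ⊠ l ⊞ d(d(b ⊞ j ⊞ l ⊞ l)) ⊞ d(j) ⊞ b ⊠ j ⊞ b ⊠ j ⊠ j ⊞ d(j)
Sort:  b ⊠ j ⊞ b ⊠ j ⊠ j ⊞ b ⊠ j ⊠ l ⊞ d(b) ⊞ d(d(b ⊞ j ⊞ l ⊞ l)) ⊞ d(j) ⊞ d(j)

Answer: b ⊠ j ⊞ b ⊠ j ⊠ j ⊞ b ⊠ j ⊠ l ⊞ d(b) ⊞ d(d(b ⊞ j ⊞ l ⊞ l)) ⊞ d(j) ⊞ d(j)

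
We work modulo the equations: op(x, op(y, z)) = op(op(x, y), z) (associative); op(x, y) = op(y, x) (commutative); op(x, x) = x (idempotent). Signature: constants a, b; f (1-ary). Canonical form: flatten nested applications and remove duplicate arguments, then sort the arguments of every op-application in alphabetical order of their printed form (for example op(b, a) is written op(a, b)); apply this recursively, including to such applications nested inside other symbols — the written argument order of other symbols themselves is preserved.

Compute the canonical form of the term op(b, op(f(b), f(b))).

Answer: op(b, f(b))

Derivation:
Merge nested applications:  op(b, f(b), f(b))
Drop duplicates:  drop duplicate f(b)
Order the arguments:  op(b, f(b))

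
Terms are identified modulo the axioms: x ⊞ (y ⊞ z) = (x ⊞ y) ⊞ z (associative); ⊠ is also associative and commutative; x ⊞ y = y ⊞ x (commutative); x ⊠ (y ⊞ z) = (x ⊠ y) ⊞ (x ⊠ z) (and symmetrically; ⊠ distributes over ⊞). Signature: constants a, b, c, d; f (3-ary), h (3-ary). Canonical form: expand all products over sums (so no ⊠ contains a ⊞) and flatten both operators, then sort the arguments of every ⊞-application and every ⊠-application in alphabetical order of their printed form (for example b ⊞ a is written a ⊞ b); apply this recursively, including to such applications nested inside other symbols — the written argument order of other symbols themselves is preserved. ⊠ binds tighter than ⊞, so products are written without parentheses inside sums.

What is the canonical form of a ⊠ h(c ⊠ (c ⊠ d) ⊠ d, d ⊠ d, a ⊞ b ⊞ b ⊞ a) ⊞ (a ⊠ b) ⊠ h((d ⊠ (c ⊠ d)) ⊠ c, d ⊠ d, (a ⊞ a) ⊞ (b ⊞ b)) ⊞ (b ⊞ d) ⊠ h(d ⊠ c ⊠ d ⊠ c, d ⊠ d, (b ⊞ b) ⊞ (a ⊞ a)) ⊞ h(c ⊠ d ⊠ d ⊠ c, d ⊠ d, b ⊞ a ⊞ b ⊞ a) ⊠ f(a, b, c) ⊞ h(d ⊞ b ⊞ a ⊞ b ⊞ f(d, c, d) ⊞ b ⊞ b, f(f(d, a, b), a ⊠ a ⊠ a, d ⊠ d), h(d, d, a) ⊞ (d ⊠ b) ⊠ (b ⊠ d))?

Distribute:  a ⊠ h(c ⊠ c ⊠ d ⊠ d, d ⊠ d, a ⊞ a ⊞ b ⊞ b) ⊞ a ⊠ b ⊠ h(c ⊠ c ⊠ d ⊠ d, d ⊠ d, a ⊞ a ⊞ b ⊞ b) ⊞ b ⊠ h(c ⊠ c ⊠ d ⊠ d, d ⊠ d, a ⊞ a ⊞ b ⊞ b) ⊞ d ⊠ h(c ⊠ c ⊠ d ⊠ d, d ⊠ d, a ⊞ a ⊞ b ⊞ b) ⊞ f(a, b, c) ⊠ h(c ⊠ c ⊠ d ⊠ d, d ⊠ d, a ⊞ a ⊞ b ⊞ b) ⊞ h(a ⊞ b ⊞ b ⊞ b ⊞ b ⊞ d ⊞ f(d, c, d), f(f(d, a, b), a ⊠ a ⊠ a, d ⊠ d), b ⊠ b ⊠ d ⊠ d ⊞ h(d, d, a))
Sort arguments:  a ⊠ b ⊠ h(c ⊠ c ⊠ d ⊠ d, d ⊠ d, a ⊞ a ⊞ b ⊞ b) ⊞ a ⊠ h(c ⊠ c ⊠ d ⊠ d, d ⊠ d, a ⊞ a ⊞ b ⊞ b) ⊞ b ⊠ h(c ⊠ c ⊠ d ⊠ d, d ⊠ d, a ⊞ a ⊞ b ⊞ b) ⊞ d ⊠ h(c ⊠ c ⊠ d ⊠ d, d ⊠ d, a ⊞ a ⊞ b ⊞ b) ⊞ f(a, b, c) ⊠ h(c ⊠ c ⊠ d ⊠ d, d ⊠ d, a ⊞ a ⊞ b ⊞ b) ⊞ h(a ⊞ b ⊞ b ⊞ b ⊞ b ⊞ d ⊞ f(d, c, d), f(f(d, a, b), a ⊠ a ⊠ a, d ⊠ d), b ⊠ b ⊠ d ⊠ d ⊞ h(d, d, a))

Answer: a ⊠ b ⊠ h(c ⊠ c ⊠ d ⊠ d, d ⊠ d, a ⊞ a ⊞ b ⊞ b) ⊞ a ⊠ h(c ⊠ c ⊠ d ⊠ d, d ⊠ d, a ⊞ a ⊞ b ⊞ b) ⊞ b ⊠ h(c ⊠ c ⊠ d ⊠ d, d ⊠ d, a ⊞ a ⊞ b ⊞ b) ⊞ d ⊠ h(c ⊠ c ⊠ d ⊠ d, d ⊠ d, a ⊞ a ⊞ b ⊞ b) ⊞ f(a, b, c) ⊠ h(c ⊠ c ⊠ d ⊠ d, d ⊠ d, a ⊞ a ⊞ b ⊞ b) ⊞ h(a ⊞ b ⊞ b ⊞ b ⊞ b ⊞ d ⊞ f(d, c, d), f(f(d, a, b), a ⊠ a ⊠ a, d ⊠ d), b ⊠ b ⊠ d ⊠ d ⊞ h(d, d, a))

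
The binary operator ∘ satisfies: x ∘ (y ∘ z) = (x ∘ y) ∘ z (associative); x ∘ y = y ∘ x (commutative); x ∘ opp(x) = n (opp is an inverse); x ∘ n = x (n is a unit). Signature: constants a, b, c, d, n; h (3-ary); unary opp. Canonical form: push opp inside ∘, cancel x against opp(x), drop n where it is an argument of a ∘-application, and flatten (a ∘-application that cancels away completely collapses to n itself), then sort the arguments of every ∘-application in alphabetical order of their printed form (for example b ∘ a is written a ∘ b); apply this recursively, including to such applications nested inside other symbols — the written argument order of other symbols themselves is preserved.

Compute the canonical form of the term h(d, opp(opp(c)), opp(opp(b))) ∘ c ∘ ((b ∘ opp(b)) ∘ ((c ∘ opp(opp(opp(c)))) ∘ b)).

Answer: b ∘ c ∘ h(d, c, b)

Derivation:
Push opp inside:  distribute opp over ∘ and collapse double opp
Combine occurrences:  h(d, c, b) ∘ c ∘ b
Order the arguments:  b ∘ c ∘ h(d, c, b)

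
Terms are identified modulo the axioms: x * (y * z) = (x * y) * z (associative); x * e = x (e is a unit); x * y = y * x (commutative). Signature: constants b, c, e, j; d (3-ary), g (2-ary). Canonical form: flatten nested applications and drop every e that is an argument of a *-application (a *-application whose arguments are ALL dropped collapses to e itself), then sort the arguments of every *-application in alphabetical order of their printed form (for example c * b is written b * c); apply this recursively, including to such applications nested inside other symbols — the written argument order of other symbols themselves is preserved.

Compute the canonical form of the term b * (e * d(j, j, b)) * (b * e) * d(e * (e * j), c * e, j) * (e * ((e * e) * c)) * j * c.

Flatten:  b * e * d(j, j, b) * b * e * d(e * (e * j), c * e, j) * e * e * e * c * j * c
Inside:  d(e * (e * j), c * e, j)  →  d(j, c, j)
Units out:  drop e (×5)
Order the arguments:  b * b * c * c * d(j, c, j) * d(j, j, b) * j

Answer: b * b * c * c * d(j, c, j) * d(j, j, b) * j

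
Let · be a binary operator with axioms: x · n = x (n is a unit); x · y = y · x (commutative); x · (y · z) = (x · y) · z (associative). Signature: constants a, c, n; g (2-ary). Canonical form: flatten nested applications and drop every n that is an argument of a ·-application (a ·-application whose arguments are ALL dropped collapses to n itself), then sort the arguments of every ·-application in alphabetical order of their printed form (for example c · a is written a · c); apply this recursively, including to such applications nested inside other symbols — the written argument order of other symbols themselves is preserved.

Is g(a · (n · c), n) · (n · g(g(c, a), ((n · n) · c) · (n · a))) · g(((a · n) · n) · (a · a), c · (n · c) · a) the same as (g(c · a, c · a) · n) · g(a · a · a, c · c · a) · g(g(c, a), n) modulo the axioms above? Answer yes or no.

Answer: no — g(a · a · a, a · c · c) · g(a · c, n) · g(g(c, a), a · c) vs g(a · a · a, a · c · c) · g(a · c, a · c) · g(g(c, a), n)

Derivation:
Left:  g(a · (n · c), n) · (n · g(g(c, a), ((n · n) · c) · (n · a))) · g(((a · n) · n) · (a · a), c · (n · c) · a)
  Merge nested applications:  g(a · (n · c), n) · n · g(g(c, a), ((n · n) · c) · (n · a)) · g(((a · n) · n) · (a · a), c · (n · c) · a)
  Canonicalize subterm:  g(a · (n · c), n)  →  g(a · c, n)
  Simplify inside:  g(g(c, a), ((n · n) · c) · (n · a))  →  g(g(c, a), a · c)
  Simplify inside:  g(((a · n) · n) · (a · a), c · (n · c) · a)  →  g(a · a · a, a · c · c)
  Units out:  drop n
  Sort arguments:  g(a · a · a, a · c · c) · g(a · c, n) · g(g(c, a), a · c)
Right:  (g(c · a, c · a) · n) · g(a · a · a, c · c · a) · g(g(c, a), n)
  Un-nest:  g(c · a, c · a) · n · g(a · a · a, c · c · a) · g(g(c, a), n)
  Inside:  g(c · a, c · a)  →  g(a · c, a · c)
  Canonicalize subterm:  g(a · a · a, c · c · a)  →  g(a · a · a, a · c · c)
  Unit:  drop n
  Sort:  g(a · a · a, a · c · c) · g(a · c, a · c) · g(g(c, a), n)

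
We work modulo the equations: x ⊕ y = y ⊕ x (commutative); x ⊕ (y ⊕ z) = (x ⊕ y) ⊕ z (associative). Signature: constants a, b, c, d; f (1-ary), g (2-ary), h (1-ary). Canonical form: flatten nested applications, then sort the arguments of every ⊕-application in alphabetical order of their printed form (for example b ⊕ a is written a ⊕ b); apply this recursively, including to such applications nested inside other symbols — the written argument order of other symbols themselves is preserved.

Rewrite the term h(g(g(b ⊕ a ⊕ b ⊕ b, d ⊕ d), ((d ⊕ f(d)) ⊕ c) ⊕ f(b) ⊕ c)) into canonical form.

Answer: h(g(g(a ⊕ b ⊕ b ⊕ b, d ⊕ d), c ⊕ c ⊕ d ⊕ f(b) ⊕ f(d)))

Derivation:
Work inside:  ((d ⊕ f(d)) ⊕ c) ⊕ f(b) ⊕ c
Merge nested applications:  d ⊕ f(d) ⊕ c ⊕ f(b) ⊕ c
Sort:  c ⊕ c ⊕ d ⊕ f(b) ⊕ f(d)
Put back:  h(g(g(a ⊕ b ⊕ b ⊕ b, d ⊕ d), c ⊕ c ⊕ d ⊕ f(b) ⊕ f(d)))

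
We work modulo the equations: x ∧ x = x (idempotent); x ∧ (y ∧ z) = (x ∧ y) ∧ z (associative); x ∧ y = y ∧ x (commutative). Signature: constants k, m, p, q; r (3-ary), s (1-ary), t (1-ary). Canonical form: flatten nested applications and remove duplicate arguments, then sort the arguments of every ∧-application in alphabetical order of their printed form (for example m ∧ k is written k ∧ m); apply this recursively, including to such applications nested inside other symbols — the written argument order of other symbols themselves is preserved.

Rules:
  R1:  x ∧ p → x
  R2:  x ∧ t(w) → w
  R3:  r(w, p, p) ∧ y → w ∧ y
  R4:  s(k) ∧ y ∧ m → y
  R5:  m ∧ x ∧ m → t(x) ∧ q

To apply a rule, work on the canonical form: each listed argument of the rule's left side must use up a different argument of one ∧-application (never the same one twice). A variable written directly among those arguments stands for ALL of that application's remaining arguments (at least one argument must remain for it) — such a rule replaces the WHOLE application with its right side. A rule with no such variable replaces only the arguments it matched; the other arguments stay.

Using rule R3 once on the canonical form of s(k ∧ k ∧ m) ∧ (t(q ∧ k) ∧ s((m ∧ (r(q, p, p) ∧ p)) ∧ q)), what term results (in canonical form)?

Answer: s(k ∧ m) ∧ s(m ∧ p ∧ q) ∧ t(k ∧ q)

Derivation:
Canonical form:  s(k ∧ m) ∧ s(m ∧ p ∧ q ∧ r(q, p, p)) ∧ t(k ∧ q)
Apply R3:  consuming r(q, p, p);  w := q, y := m ∧ p ∧ q
The variable takes the whole remainder — replace the entire application.
New term:  s(k ∧ m) ∧ s(m ∧ p ∧ q) ∧ t(k ∧ q)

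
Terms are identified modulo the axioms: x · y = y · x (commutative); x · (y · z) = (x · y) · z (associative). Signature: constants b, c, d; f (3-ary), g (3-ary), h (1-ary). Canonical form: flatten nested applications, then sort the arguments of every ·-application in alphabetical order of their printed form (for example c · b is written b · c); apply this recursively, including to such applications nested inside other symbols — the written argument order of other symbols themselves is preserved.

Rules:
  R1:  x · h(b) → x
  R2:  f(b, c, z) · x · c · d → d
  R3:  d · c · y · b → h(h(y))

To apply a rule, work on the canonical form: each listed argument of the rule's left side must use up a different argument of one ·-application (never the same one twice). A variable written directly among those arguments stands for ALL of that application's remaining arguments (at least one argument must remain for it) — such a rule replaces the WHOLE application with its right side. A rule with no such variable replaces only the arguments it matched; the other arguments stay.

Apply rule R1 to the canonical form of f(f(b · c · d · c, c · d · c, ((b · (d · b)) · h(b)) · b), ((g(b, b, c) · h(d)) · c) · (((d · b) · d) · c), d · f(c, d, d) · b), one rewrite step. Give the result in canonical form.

Answer: f(f(b · c · c · d, c · c · d, b · b · b · d), b · c · c · d · d · g(b, b, c) · h(d), b · d · f(c, d, d))

Derivation:
Canonical form:  f(f(b · c · c · d, c · c · d, b · b · b · d · h(b)), b · c · c · d · d · g(b, b, c) · h(d), b · d · f(c, d, d))
R1 matches:  uses h(b);  x := b · b · b · d
The extension variable absorbs all remaining arguments, so the whole application is rewritten.
Giving:  f(f(b · c · c · d, c · c · d, b · b · b · d), b · c · c · d · d · g(b, b, c) · h(d), b · d · f(c, d, d))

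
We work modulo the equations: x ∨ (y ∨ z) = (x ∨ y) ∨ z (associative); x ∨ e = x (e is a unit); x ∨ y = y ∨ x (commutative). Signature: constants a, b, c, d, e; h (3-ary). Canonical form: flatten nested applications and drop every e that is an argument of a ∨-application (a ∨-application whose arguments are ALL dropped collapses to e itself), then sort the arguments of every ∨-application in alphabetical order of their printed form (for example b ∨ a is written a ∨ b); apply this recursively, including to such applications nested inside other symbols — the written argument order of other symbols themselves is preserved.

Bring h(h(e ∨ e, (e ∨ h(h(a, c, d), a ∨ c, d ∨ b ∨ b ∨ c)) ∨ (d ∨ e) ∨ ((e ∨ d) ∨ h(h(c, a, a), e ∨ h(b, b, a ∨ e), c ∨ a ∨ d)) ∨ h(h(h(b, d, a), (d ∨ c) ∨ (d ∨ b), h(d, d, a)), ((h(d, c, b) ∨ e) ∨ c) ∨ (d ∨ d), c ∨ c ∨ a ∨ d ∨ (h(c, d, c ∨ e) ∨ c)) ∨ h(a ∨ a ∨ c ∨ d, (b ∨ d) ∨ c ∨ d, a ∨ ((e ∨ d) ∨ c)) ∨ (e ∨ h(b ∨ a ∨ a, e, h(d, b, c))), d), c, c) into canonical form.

Focus inside:  (e ∨ h(h(a, c, d), a ∨ c, d ∨ b ∨ b ∨ c)) ∨ (d ∨ e) ∨ ((e ∨ d) ∨ h(h(c, a, a), e ∨ h(b, b, a ∨ e), c ∨ a ∨ d)) ∨ h(h(h(b, d, a), (d ∨ c) ∨ (d ∨ b), h(d, d, a)), ((h(d, c, b) ∨ e) ∨ c) ∨ (d ∨ d), c ∨ c ∨ a ∨ d ∨ (h(c, d, c ∨ e) ∨ c)) ∨ h(a ∨ a ∨ c ∨ d, (b ∨ d) ∨ c ∨ d, a ∨ ((e ∨ d) ∨ c)) ∨ (e ∨ h(b ∨ a ∨ a, e, h(d, b, c)))
Flatten:  e ∨ h(h(a, c, d), a ∨ c, d ∨ b ∨ b ∨ c) ∨ d ∨ e ∨ e ∨ d ∨ h(h(c, a, a), e ∨ h(b, b, a ∨ e), c ∨ a ∨ d) ∨ h(h(h(b, d, a), (d ∨ c) ∨ (d ∨ b), h(d, d, a)), ((h(d, c, b) ∨ e) ∨ c) ∨ (d ∨ d), c ∨ c ∨ a ∨ d ∨ (h(c, d, c ∨ e) ∨ c)) ∨ h(a ∨ a ∨ c ∨ d, (b ∨ d) ∨ c ∨ d, a ∨ ((e ∨ d) ∨ c)) ∨ e ∨ h(b ∨ a ∨ a, e, h(d, b, c))
Simplify inside:  h(h(a, c, d), a ∨ c, d ∨ b ∨ b ∨ c)  →  h(h(a, c, d), a ∨ c, b ∨ b ∨ c ∨ d)
Canonicalize subterm:  h(h(c, a, a), e ∨ h(b, b, a ∨ e), c ∨ a ∨ d)  →  h(h(c, a, a), h(b, b, a), a ∨ c ∨ d)
Inside:  h(h(h(b, d, a), (d ∨ c) ∨ (d ∨ b), h(d, d, a)), ((h(d, c, b) ∨ e) ∨ c) ∨ (d ∨ d), c ∨ c ∨ a ∨ d ∨ (h(c, d, c ∨ e) ∨ c))  →  h(h(h(b, d, a), b ∨ c ∨ d ∨ d, h(d, d, a)), c ∨ d ∨ d ∨ h(d, c, b), a ∨ c ∨ c ∨ c ∨ d ∨ h(c, d, c))
Unit:  drop e (×4)
Order the arguments:  d ∨ d ∨ h(a ∨ a ∨ b, e, h(d, b, c)) ∨ h(a ∨ a ∨ c ∨ d, b ∨ c ∨ d ∨ d, a ∨ c ∨ d) ∨ h(h(a, c, d), a ∨ c, b ∨ b ∨ c ∨ d) ∨ h(h(c, a, a), h(b, b, a), a ∨ c ∨ d) ∨ h(h(h(b, d, a), b ∨ c ∨ d ∨ d, h(d, d, a)), c ∨ d ∨ d ∨ h(d, c, b), a ∨ c ∨ c ∨ c ∨ d ∨ h(c, d, c))
Reassemble:  h(h(e, d ∨ d ∨ h(a ∨ a ∨ b, e, h(d, b, c)) ∨ h(a ∨ a ∨ c ∨ d, b ∨ c ∨ d ∨ d, a ∨ c ∨ d) ∨ h(h(a, c, d), a ∨ c, b ∨ b ∨ c ∨ d) ∨ h(h(c, a, a), h(b, b, a), a ∨ c ∨ d) ∨ h(h(h(b, d, a), b ∨ c ∨ d ∨ d, h(d, d, a)), c ∨ d ∨ d ∨ h(d, c, b), a ∨ c ∨ c ∨ c ∨ d ∨ h(c, d, c)), d), c, c)

Answer: h(h(e, d ∨ d ∨ h(a ∨ a ∨ b, e, h(d, b, c)) ∨ h(a ∨ a ∨ c ∨ d, b ∨ c ∨ d ∨ d, a ∨ c ∨ d) ∨ h(h(a, c, d), a ∨ c, b ∨ b ∨ c ∨ d) ∨ h(h(c, a, a), h(b, b, a), a ∨ c ∨ d) ∨ h(h(h(b, d, a), b ∨ c ∨ d ∨ d, h(d, d, a)), c ∨ d ∨ d ∨ h(d, c, b), a ∨ c ∨ c ∨ c ∨ d ∨ h(c, d, c)), d), c, c)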